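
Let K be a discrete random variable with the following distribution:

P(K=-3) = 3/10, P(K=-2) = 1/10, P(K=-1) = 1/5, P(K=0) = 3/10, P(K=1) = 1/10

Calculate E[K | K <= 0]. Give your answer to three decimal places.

-1.444

P(K <= 0) = 3/10 + 1/10 + 1/5 + 3/10 = 9/10.
E[K | K <= 0] = [(-3)·3/10 + (-2)·1/10 + (-1)·1/5 + 0·3/10] / (9/10)
 = -13/10 / (9/10)
 = -13/9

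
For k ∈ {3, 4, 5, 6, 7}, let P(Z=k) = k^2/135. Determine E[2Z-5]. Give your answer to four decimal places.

6.4815

E[2Z-5] = Σ (2z-5)·P(Z=z)
 = 1·1/15 + 3·16/135 + 5·5/27 + 7·4/15 + 9·49/135
 = 1/15 + 16/45 + 25/27 + 28/15 + 49/15
 = 175/27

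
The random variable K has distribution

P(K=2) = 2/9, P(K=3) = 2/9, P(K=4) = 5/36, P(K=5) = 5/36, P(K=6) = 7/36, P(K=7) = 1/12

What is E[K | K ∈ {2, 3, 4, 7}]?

P(K ∈ {2, 3, 4, 7}) = 2/9 + 2/9 + 5/36 + 1/12 = 2/3.
E[K | K ∈ {2, 3, 4, 7}] = [2·2/9 + 3·2/9 + 4·5/36 + 7·1/12] / (2/3)
 = 9/4 / (2/3)
 = 27/8

3.375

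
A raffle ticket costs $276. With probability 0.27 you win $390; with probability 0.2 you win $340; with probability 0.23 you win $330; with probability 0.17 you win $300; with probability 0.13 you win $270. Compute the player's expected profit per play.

59.3

E[payout] = 390·0.27 + 340·0.2 + 330·0.23 + 300·0.17 + 270·0.13
 = 105.3 + 68 + 75.9 + 51 + 35.1
 = 335.3
Net = 335.3 - 276 = 59.3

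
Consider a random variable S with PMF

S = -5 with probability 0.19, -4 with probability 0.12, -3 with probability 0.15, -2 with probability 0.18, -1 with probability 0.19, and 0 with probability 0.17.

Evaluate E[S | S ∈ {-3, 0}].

P(S ∈ {-3, 0}) = 0.15 + 0.17 = 0.32.
E[S | S ∈ {-3, 0}] = [(-3)·0.15 + 0·0.17] / 0.32
 = -0.45 / 0.32
 = -45/32

-1.40625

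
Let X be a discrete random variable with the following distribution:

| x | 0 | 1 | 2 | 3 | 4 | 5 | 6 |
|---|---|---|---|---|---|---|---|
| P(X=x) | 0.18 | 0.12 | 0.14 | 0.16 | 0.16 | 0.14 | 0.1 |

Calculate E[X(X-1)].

E[X(X-1)] = Σ x(x-1)·P(X=x)
 = 0·0.18 + 0·0.12 + 2·0.14 + 6·0.16 + 12·0.16 + 20·0.14 + 30·0.1
 = 0 + 0 + 0.28 + 0.96 + 1.92 + 2.8 + 3
 = 8.96

8.96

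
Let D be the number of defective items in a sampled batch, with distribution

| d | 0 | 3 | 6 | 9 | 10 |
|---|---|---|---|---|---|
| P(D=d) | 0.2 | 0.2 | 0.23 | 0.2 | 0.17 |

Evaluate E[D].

E[D] = Σ d·P(D=d)
 = 0·0.2 + 3·0.2 + 6·0.23 + 9·0.2 + 10·0.17
 = 0 + 0.6 + 1.38 + 1.8 + 1.7
 = 5.48

5.48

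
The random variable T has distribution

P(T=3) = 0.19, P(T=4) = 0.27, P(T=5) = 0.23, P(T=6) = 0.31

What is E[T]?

E[T] = Σ t·P(T=t)
 = 3·0.19 + 4·0.27 + 5·0.23 + 6·0.31
 = 0.57 + 1.08 + 1.15 + 1.86
 = 4.66

4.66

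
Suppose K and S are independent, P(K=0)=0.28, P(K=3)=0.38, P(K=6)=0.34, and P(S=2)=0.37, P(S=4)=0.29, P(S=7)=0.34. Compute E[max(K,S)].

5.121

E[max(K,S)] = Σ_k Σ_s max(k,s) · P(K=k)P(S=s)
 = 2·0.1036 + 4·0.0812 + 7·0.0952 + 3·0.1406 + 4·0.1102 + 7·0.1292 + 6·0.1258 + 6·0.0986 + 7·0.1156
 = 0.2072 + 0.3248 + 0.6664 + 0.4218 + 0.4408 + 0.9044 + 0.7548 + 0.5916 + 0.8092
 = 5.121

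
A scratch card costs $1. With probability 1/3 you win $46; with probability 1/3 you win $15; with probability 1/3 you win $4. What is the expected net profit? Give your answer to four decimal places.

20.6667

E[payout] = 46·1/3 + 15·1/3 + 4·1/3
 = 46/3 + 5 + 4/3
 = 65/3
Net = 65/3 - 1 = 62/3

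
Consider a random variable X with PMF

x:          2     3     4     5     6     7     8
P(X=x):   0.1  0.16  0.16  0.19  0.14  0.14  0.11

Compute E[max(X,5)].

5.75

E[max(X,5)] = Σ max(x,5)·P(X=x)
 = 5·0.1 + 5·0.16 + 5·0.16 + 5·0.19 + 6·0.14 + 7·0.14 + 8·0.11
 = 0.5 + 0.8 + 0.8 + 0.95 + 0.84 + 0.98 + 0.88
 = 5.75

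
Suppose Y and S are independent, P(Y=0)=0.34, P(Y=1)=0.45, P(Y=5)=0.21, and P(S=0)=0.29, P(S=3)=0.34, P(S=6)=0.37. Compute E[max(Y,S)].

3.8178

E[max(Y,S)] = Σ_y Σ_s max(y,s) · P(Y=y)P(S=s)
 = 0·0.0986 + 3·0.1156 + 6·0.1258 + 1·0.1305 + 3·0.153 + 6·0.1665 + 5·0.0609 + 5·0.0714 + 6·0.0777
 = 0 + 0.3468 + 0.7548 + 0.1305 + 0.459 + 0.999 + 0.3045 + 0.357 + 0.4662
 = 3.8178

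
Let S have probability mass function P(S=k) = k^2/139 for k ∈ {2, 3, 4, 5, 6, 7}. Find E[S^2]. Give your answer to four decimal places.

E[S^2] = Σ s^2·P(S=s)
 = 4·4/139 + 9·9/139 + 16·16/139 + 25·25/139 + 36·36/139 + 49·49/139
 = 16/139 + 81/139 + 256/139 + 625/139 + 1296/139 + 2401/139
 = 4675/139

33.6331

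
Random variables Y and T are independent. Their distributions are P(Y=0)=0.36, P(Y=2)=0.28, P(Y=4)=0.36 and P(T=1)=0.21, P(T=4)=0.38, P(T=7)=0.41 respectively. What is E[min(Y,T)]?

E[min(Y,T)] = Σ_y Σ_t min(y,t) · P(Y=y)P(T=t)
 = 0·0.0756 + 0·0.1368 + 0·0.1476 + 1·0.0588 + 2·0.1064 + 2·0.1148 + 1·0.0756 + 4·0.1368 + 4·0.1476
 = 0 + 0 + 0 + 0.0588 + 0.2128 + 0.2296 + 0.0756 + 0.5472 + 0.5904
 = 1.7144

1.7144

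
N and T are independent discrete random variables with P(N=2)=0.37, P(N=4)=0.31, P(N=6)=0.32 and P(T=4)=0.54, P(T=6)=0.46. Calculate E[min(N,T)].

E[min(N,T)] = Σ_n Σ_t min(n,t) · P(N=n)P(T=t)
 = 2·0.1998 + 2·0.1702 + 4·0.1674 + 4·0.1426 + 4·0.1728 + 6·0.1472
 = 0.3996 + 0.3404 + 0.6696 + 0.5704 + 0.6912 + 0.8832
 = 3.5544

3.5544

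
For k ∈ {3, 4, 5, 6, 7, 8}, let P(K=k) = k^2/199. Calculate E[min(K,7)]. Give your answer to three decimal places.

E[min(K,7)] = Σ min(k,7)·P(K=k)
 = 3·9/199 + 4·16/199 + 5·25/199 + 6·36/199 + 7·49/199 + 7·64/199
 = 27/199 + 64/199 + 125/199 + 216/199 + 343/199 + 448/199
 = 1223/199

6.146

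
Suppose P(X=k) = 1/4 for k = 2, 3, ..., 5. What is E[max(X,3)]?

E[max(X,3)] = Σ max(x,3)·P(X=x)
 = 3·1/4 + 3·1/4 + 4·1/4 + 5·1/4
 = 3/4 + 3/4 + 1 + 5/4
 = 15/4

3.75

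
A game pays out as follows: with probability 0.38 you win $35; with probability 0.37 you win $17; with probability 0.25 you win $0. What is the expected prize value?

E[payout] = 35·0.38 + 17·0.37 + 0·0.25
 = 13.3 + 6.29 + 0
 = 19.59

19.59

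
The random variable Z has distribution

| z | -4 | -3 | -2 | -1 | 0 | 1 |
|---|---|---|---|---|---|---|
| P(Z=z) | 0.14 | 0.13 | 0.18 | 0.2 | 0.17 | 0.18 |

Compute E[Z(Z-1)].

E[Z(Z-1)] = Σ z(z-1)·P(Z=z)
 = 20·0.14 + 12·0.13 + 6·0.18 + 2·0.2 + 0·0.17 + 0·0.18
 = 2.8 + 1.56 + 1.08 + 0.4 + 0 + 0
 = 5.84

5.84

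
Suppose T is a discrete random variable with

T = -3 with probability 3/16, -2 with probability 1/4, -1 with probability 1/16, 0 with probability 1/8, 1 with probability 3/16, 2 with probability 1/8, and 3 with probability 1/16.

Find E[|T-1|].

E[|T-1|] = Σ |t-1|·P(T=t)
 = 4·3/16 + 3·1/4 + 2·1/16 + 1·1/8 + 0·3/16 + 1·1/8 + 2·1/16
 = 3/4 + 3/4 + 1/8 + 1/8 + 0 + 1/8 + 1/8
 = 2

2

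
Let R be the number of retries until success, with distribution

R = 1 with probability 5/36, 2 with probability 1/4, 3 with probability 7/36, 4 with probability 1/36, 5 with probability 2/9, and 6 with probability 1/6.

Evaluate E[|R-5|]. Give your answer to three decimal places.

1.889

E[|R-5|] = Σ |r-5|·P(R=r)
 = 4·5/36 + 3·1/4 + 2·7/36 + 1·1/36 + 0·2/9 + 1·1/6
 = 5/9 + 3/4 + 7/18 + 1/36 + 0 + 1/6
 = 17/9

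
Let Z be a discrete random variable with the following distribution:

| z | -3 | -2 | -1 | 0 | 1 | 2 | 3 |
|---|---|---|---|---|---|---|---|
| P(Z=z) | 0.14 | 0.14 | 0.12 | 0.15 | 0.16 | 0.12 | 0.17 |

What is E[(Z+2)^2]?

8.47

E[(Z+2)^2] = Σ (z+2)^2·P(Z=z)
 = 1·0.14 + 0·0.14 + 1·0.12 + 4·0.15 + 9·0.16 + 16·0.12 + 25·0.17
 = 0.14 + 0 + 0.12 + 0.6 + 1.44 + 1.92 + 4.25
 = 8.47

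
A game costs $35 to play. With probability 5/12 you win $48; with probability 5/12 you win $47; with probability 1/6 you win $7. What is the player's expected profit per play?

5.75

E[payout] = 48·5/12 + 47·5/12 + 7·1/6
 = 20 + 235/12 + 7/6
 = 163/4
Net = 163/4 - 35 = 23/4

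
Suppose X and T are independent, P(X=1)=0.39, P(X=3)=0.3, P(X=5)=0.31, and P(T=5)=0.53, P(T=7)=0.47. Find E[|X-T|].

E[|X-T|] = Σ_x Σ_t |x-t| · P(X=x)P(T=t)
 = 4·0.2067 + 6·0.1833 + 2·0.159 + 4·0.141 + 0·0.1643 + 2·0.1457
 = 0.8268 + 1.0998 + 0.318 + 0.564 + 0 + 0.2914
 = 3.1

3.1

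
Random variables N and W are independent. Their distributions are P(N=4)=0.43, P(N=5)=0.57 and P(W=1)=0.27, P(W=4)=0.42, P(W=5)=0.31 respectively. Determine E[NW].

E[NW] = Σ_n Σ_w nw · P(N=n)P(W=w)
 = 4·0.1161 + 16·0.1806 + 20·0.1333 + 5·0.1539 + 20·0.2394 + 25·0.1767
 = 0.4644 + 2.8896 + 2.666 + 0.7695 + 4.788 + 4.4175
 = 15.995

15.995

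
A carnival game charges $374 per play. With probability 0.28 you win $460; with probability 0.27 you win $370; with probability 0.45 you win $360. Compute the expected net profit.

16.7

E[payout] = 460·0.28 + 370·0.27 + 360·0.45
 = 128.8 + 99.9 + 162
 = 390.7
Net = 390.7 - 374 = 16.7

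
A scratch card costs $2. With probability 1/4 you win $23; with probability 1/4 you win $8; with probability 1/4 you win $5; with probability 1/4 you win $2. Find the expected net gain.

E[payout] = 23·1/4 + 8·1/4 + 5·1/4 + 2·1/4
 = 23/4 + 2 + 5/4 + 1/2
 = 19/2
Net = 19/2 - 2 = 15/2

7.5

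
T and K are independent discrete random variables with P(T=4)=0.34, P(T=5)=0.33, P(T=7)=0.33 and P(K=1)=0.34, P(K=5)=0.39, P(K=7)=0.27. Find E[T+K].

9.5

E[T+K] = Σ_t Σ_k (t+k) · P(T=t)P(K=k)
 = 5·0.1156 + 9·0.1326 + 11·0.0918 + 6·0.1122 + 10·0.1287 + 12·0.0891 + 8·0.1122 + 12·0.1287 + 14·0.0891
 = 0.578 + 1.1934 + 1.0098 + 0.6732 + 1.287 + 1.0692 + 0.8976 + 1.5444 + 1.2474
 = 9.5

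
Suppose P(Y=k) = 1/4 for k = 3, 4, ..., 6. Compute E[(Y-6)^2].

E[(Y-6)^2] = Σ (y-6)^2·P(Y=y)
 = 9·1/4 + 4·1/4 + 1·1/4 + 0·1/4
 = 9/4 + 1 + 1/4 + 0
 = 7/2

3.5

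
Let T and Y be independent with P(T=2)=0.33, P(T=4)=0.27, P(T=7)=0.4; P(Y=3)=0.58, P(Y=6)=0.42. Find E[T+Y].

E[T+Y] = Σ_t Σ_y (t+y) · P(T=t)P(Y=y)
 = 5·0.1914 + 8·0.1386 + 7·0.1566 + 10·0.1134 + 10·0.232 + 13·0.168
 = 0.957 + 1.1088 + 1.0962 + 1.134 + 2.32 + 2.184
 = 8.8

8.8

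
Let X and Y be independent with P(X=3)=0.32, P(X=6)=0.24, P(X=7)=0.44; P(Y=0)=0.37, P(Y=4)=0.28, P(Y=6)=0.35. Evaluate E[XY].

17.6456

E[XY] = Σ_x Σ_y xy · P(X=x)P(Y=y)
 = 0·0.1184 + 12·0.0896 + 18·0.112 + 0·0.0888 + 24·0.0672 + 36·0.084 + 0·0.1628 + 28·0.1232 + 42·0.154
 = 0 + 1.0752 + 2.016 + 0 + 1.6128 + 3.024 + 0 + 3.4496 + 6.468
 = 17.6456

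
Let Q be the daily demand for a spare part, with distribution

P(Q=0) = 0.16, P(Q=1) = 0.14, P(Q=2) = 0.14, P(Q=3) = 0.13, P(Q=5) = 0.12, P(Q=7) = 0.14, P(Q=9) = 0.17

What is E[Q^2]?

25.5

E[Q^2] = Σ q^2·P(Q=q)
 = 0·0.16 + 1·0.14 + 4·0.14 + 9·0.13 + 25·0.12 + 49·0.14 + 81·0.17
 = 0 + 0.14 + 0.56 + 1.17 + 3 + 6.86 + 13.77
 = 25.5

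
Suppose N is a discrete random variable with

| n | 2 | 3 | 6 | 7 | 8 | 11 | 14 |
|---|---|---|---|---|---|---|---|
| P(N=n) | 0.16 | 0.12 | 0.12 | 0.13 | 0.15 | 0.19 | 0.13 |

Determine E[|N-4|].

E[|N-4|] = Σ |n-4|·P(N=n)
 = 2·0.16 + 1·0.12 + 2·0.12 + 3·0.13 + 4·0.15 + 7·0.19 + 10·0.13
 = 0.32 + 0.12 + 0.24 + 0.39 + 0.6 + 1.33 + 1.3
 = 4.3

4.3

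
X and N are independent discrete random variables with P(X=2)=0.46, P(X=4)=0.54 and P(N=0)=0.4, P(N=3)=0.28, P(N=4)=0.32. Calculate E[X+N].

E[X+N] = Σ_x Σ_n (x+n) · P(X=x)P(N=n)
 = 2·0.184 + 5·0.1288 + 6·0.1472 + 4·0.216 + 7·0.1512 + 8·0.1728
 = 0.368 + 0.644 + 0.8832 + 0.864 + 1.0584 + 1.3824
 = 5.2

5.2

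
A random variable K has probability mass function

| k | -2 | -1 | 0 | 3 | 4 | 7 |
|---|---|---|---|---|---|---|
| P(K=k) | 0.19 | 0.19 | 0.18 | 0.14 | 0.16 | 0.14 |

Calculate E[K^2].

E[K^2] = Σ k^2·P(K=k)
 = 4·0.19 + 1·0.19 + 0·0.18 + 9·0.14 + 16·0.16 + 49·0.14
 = 0.76 + 0.19 + 0 + 1.26 + 2.56 + 6.86
 = 11.63

11.63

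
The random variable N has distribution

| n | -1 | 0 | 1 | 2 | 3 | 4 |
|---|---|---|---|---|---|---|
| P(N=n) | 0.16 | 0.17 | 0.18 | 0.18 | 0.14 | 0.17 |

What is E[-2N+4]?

1.04

E[-2N+4] = Σ (-2n+4)·P(N=n)
 = 6·0.16 + 4·0.17 + 2·0.18 + 0·0.18 + (-2)·0.14 + (-4)·0.17
 = 0.96 + 0.68 + 0.36 + 0 + (-0.28) + (-0.68)
 = 1.04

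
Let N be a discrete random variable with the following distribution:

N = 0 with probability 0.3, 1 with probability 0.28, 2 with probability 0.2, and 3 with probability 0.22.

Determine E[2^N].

E[2^N] = Σ 2^n·P(N=n)
 = 1·0.3 + 2·0.28 + 4·0.2 + 8·0.22
 = 0.3 + 0.56 + 0.8 + 1.76
 = 3.42

3.42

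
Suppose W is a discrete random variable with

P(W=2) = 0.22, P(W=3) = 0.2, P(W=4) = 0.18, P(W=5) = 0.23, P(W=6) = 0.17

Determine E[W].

E[W] = Σ w·P(W=w)
 = 2·0.22 + 3·0.2 + 4·0.18 + 5·0.23 + 6·0.17
 = 0.44 + 0.6 + 0.72 + 1.15 + 1.02
 = 3.93

3.93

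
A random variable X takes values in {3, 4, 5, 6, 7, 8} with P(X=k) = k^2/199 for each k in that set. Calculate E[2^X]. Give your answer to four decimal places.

131.0955

E[2^X] = Σ 2^x·P(X=x)
 = 8·9/199 + 16·16/199 + 32·25/199 + 64·36/199 + 128·49/199 + 256·64/199
 = 72/199 + 256/199 + 800/199 + 2304/199 + 6272/199 + 16384/199
 = 26088/199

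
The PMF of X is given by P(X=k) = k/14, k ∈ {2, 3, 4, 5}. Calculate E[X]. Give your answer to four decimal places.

E[X] = Σ x·P(X=x)
 = 2·1/7 + 3·3/14 + 4·2/7 + 5·5/14
 = 2/7 + 9/14 + 8/7 + 25/14
 = 27/7

3.8571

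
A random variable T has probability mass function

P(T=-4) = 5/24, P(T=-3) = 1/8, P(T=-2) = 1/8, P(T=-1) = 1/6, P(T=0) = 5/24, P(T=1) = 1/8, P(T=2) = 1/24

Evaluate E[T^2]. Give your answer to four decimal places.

5.4167

E[T^2] = Σ t^2·P(T=t)
 = 16·5/24 + 9·1/8 + 4·1/8 + 1·1/6 + 0·5/24 + 1·1/8 + 4·1/24
 = 10/3 + 9/8 + 1/2 + 1/6 + 0 + 1/8 + 1/6
 = 65/12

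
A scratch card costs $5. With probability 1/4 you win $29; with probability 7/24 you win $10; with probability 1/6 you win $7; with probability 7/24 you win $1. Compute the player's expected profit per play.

6.625

E[payout] = 29·1/4 + 10·7/24 + 7·1/6 + 1·7/24
 = 29/4 + 35/12 + 7/6 + 7/24
 = 93/8
Net = 93/8 - 5 = 53/8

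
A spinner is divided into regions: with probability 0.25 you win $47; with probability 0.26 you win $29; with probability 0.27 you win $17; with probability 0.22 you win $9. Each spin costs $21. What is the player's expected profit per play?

E[payout] = 47·0.25 + 29·0.26 + 17·0.27 + 9·0.22
 = 11.75 + 7.54 + 4.59 + 1.98
 = 25.86
Net = 25.86 - 21 = 4.86

4.86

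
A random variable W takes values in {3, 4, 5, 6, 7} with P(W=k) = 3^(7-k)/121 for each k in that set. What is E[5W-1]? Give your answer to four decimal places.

E[5W-1] = Σ (5w-1)·P(W=w)
 = 14·81/121 + 19·27/121 + 24·9/121 + 29·3/121 + 34·1/121
 = 1134/121 + 513/121 + 216/121 + 87/121 + 34/121
 = 1984/121

16.3967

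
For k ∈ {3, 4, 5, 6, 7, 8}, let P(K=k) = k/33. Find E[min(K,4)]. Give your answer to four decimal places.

3.9091

E[min(K,4)] = Σ min(k,4)·P(K=k)
 = 3·1/11 + 4·4/33 + 4·5/33 + 4·2/11 + 4·7/33 + 4·8/33
 = 3/11 + 16/33 + 20/33 + 8/11 + 28/33 + 32/33
 = 43/11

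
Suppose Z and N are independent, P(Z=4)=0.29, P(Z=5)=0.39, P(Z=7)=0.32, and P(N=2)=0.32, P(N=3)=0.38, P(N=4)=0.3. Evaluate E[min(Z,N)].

E[min(Z,N)] = Σ_z Σ_n min(z,n) · P(Z=z)P(N=n)
 = 2·0.0928 + 3·0.1102 + 4·0.087 + 2·0.1248 + 3·0.1482 + 4·0.117 + 2·0.1024 + 3·0.1216 + 4·0.096
 = 0.1856 + 0.3306 + 0.348 + 0.2496 + 0.4446 + 0.468 + 0.2048 + 0.3648 + 0.384
 = 2.98

2.98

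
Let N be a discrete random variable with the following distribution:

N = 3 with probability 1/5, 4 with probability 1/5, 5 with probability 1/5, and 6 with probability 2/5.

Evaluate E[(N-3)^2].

4.6

E[(N-3)^2] = Σ (n-3)^2·P(N=n)
 = 0·1/5 + 1·1/5 + 4·1/5 + 9·2/5
 = 0 + 1/5 + 4/5 + 18/5
 = 23/5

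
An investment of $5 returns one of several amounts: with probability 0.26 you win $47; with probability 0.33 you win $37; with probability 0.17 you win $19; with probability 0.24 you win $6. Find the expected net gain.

24.1

E[payout] = 47·0.26 + 37·0.33 + 19·0.17 + 6·0.24
 = 12.22 + 12.21 + 3.23 + 1.44
 = 29.1
Net = 29.1 - 5 = 24.1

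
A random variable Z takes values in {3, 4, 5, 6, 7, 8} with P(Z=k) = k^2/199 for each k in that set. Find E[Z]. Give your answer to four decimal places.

6.4673

E[Z] = Σ z·P(Z=z)
 = 3·9/199 + 4·16/199 + 5·25/199 + 6·36/199 + 7·49/199 + 8·64/199
 = 27/199 + 64/199 + 125/199 + 216/199 + 343/199 + 512/199
 = 1287/199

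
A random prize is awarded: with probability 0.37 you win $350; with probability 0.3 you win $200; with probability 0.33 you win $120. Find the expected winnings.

229.1

E[payout] = 350·0.37 + 200·0.3 + 120·0.33
 = 129.5 + 60 + 39.6
 = 229.1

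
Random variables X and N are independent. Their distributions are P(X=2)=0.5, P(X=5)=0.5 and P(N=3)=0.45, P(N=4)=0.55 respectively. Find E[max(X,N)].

4.275

E[max(X,N)] = Σ_x Σ_n max(x,n) · P(X=x)P(N=n)
 = 3·0.225 + 4·0.275 + 5·0.225 + 5·0.275
 = 0.675 + 1.1 + 1.125 + 1.375
 = 4.275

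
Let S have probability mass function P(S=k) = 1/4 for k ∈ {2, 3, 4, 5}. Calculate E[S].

3.5

E[S] = Σ s·P(S=s)
 = 2·1/4 + 3·1/4 + 4·1/4 + 5·1/4
 = 1/2 + 3/4 + 1 + 5/4
 = 7/2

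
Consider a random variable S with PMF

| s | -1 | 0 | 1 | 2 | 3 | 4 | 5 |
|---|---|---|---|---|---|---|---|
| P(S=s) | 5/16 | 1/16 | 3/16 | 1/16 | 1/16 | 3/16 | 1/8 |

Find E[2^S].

E[2^S] = Σ 2^s·P(S=s)
 = 1/2·5/16 + 1·1/16 + 2·3/16 + 4·1/16 + 8·1/16 + 16·3/16 + 32·1/8
 = 5/32 + 1/16 + 3/8 + 1/4 + 1/2 + 3 + 4
 = 267/32

8.34375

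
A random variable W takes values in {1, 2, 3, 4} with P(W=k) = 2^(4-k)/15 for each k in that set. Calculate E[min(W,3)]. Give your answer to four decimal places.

E[min(W,3)] = Σ min(w,3)·P(W=w)
 = 1·8/15 + 2·4/15 + 3·2/15 + 3·1/15
 = 8/15 + 8/15 + 2/5 + 1/5
 = 5/3

1.6667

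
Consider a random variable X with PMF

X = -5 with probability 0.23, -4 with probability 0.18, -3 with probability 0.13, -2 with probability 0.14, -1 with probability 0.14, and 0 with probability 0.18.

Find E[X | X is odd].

P(X is odd) = 0.23 + 0.13 + 0.14 = 0.5.
E[X | X is odd] = [(-5)·0.23 + (-3)·0.13 + (-1)·0.14] / 0.5
 = -1.68 / 0.5
 = -84/25

-3.36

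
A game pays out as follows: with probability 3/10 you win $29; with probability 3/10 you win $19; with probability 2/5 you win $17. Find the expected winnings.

21.2

E[payout] = 29·3/10 + 19·3/10 + 17·2/5
 = 87/10 + 57/10 + 34/5
 = 106/5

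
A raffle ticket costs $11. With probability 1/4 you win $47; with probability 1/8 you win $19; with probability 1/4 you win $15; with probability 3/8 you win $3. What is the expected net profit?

8

E[payout] = 47·1/4 + 19·1/8 + 15·1/4 + 3·3/8
 = 47/4 + 19/8 + 15/4 + 9/8
 = 19
Net = 19 - 11 = 8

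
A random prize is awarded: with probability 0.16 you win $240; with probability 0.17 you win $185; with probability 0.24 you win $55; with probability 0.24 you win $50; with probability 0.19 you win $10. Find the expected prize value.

E[payout] = 240·0.16 + 185·0.17 + 55·0.24 + 50·0.24 + 10·0.19
 = 38.4 + 31.45 + 13.2 + 12 + 1.9
 = 96.95

96.95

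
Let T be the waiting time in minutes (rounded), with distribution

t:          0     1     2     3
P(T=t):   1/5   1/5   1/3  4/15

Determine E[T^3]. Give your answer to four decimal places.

10.0667

E[T^3] = Σ t^3·P(T=t)
 = 0·1/5 + 1·1/5 + 8·1/3 + 27·4/15
 = 0 + 1/5 + 8/3 + 36/5
 = 151/15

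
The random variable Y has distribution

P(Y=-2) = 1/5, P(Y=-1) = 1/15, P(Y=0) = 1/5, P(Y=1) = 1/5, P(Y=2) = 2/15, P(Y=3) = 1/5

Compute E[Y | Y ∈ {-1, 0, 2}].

0.5

P(Y ∈ {-1, 0, 2}) = 1/15 + 1/5 + 2/15 = 2/5.
E[Y | Y ∈ {-1, 0, 2}] = [(-1)·1/15 + 0·1/5 + 2·2/15] / (2/5)
 = 1/5 / (2/5)
 = 1/2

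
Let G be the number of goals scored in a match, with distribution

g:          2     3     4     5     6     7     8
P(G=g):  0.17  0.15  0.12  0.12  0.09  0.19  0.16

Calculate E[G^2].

E[G^2] = Σ g^2·P(G=g)
 = 4·0.17 + 9·0.15 + 16·0.12 + 25·0.12 + 36·0.09 + 49·0.19 + 64·0.16
 = 0.68 + 1.35 + 1.92 + 3 + 3.24 + 9.31 + 10.24
 = 29.74

29.74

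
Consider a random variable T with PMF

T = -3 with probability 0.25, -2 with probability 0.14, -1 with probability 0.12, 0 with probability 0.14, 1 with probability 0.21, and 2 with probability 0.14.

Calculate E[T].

-0.66

E[T] = Σ t·P(T=t)
 = (-3)·0.25 + (-2)·0.14 + (-1)·0.12 + 0·0.14 + 1·0.21 + 2·0.14
 = (-0.75) + (-0.28) + (-0.12) + 0 + 0.21 + 0.28
 = -0.66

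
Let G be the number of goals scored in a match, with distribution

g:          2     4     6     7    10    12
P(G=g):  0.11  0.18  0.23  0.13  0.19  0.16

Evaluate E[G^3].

573.15

E[G^3] = Σ g^3·P(G=g)
 = 8·0.11 + 64·0.18 + 216·0.23 + 343·0.13 + 1000·0.19 + 1728·0.16
 = 0.88 + 11.52 + 49.68 + 44.59 + 190 + 276.48
 = 573.15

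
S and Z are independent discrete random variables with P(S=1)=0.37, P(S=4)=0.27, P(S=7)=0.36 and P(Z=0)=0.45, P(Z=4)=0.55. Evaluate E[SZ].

E[SZ] = Σ_s Σ_z sz · P(S=s)P(Z=z)
 = 0·0.1665 + 4·0.2035 + 0·0.1215 + 16·0.1485 + 0·0.162 + 28·0.198
 = 0 + 0.814 + 0 + 2.376 + 0 + 5.544
 = 8.734

8.734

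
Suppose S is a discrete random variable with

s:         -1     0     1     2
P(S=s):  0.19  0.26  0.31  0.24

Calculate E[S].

E[S] = Σ s·P(S=s)
 = (-1)·0.19 + 0·0.26 + 1·0.31 + 2·0.24
 = (-0.19) + 0 + 0.31 + 0.48
 = 0.6

0.6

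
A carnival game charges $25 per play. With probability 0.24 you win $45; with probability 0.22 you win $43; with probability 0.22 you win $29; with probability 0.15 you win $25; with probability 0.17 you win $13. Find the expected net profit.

7.6

E[payout] = 45·0.24 + 43·0.22 + 29·0.22 + 25·0.15 + 13·0.17
 = 10.8 + 9.46 + 6.38 + 3.75 + 2.21
 = 32.6
Net = 32.6 - 25 = 7.6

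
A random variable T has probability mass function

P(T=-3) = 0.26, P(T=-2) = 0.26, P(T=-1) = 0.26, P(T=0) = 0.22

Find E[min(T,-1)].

E[min(T,-1)] = Σ min(t,-1)·P(T=t)
 = (-3)·0.26 + (-2)·0.26 + (-1)·0.26 + (-1)·0.22
 = (-0.78) + (-0.52) + (-0.26) + (-0.22)
 = -1.78

-1.78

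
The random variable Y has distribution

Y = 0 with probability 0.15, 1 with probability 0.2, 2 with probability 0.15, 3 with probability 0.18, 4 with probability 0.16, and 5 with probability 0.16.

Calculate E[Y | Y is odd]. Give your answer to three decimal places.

2.852

P(Y is odd) = 0.2 + 0.18 + 0.16 = 0.54.
E[Y | Y is odd] = [1·0.2 + 3·0.18 + 5·0.16] / 0.54
 = 1.54 / 0.54
 = 77/27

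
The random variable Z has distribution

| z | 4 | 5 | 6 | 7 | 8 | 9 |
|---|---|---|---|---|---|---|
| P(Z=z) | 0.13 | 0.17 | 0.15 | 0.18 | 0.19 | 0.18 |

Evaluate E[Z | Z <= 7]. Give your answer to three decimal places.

5.603

P(Z <= 7) = 0.13 + 0.17 + 0.15 + 0.18 = 0.63.
E[Z | Z <= 7] = [4·0.13 + 5·0.17 + 6·0.15 + 7·0.18] / 0.63
 = 3.53 / 0.63
 = 353/63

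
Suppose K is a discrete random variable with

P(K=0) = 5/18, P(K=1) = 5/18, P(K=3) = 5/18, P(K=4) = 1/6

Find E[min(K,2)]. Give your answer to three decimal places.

E[min(K,2)] = Σ min(k,2)·P(K=k)
 = 0·5/18 + 1·5/18 + 2·5/18 + 2·1/6
 = 0 + 5/18 + 5/9 + 1/3
 = 7/6

1.167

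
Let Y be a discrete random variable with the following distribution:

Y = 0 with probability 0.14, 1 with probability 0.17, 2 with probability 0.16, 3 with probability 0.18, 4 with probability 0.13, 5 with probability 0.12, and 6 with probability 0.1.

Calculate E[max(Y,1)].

E[max(Y,1)] = Σ max(y,1)·P(Y=y)
 = 1·0.14 + 1·0.17 + 2·0.16 + 3·0.18 + 4·0.13 + 5·0.12 + 6·0.1
 = 0.14 + 0.17 + 0.32 + 0.54 + 0.52 + 0.6 + 0.6
 = 2.89

2.89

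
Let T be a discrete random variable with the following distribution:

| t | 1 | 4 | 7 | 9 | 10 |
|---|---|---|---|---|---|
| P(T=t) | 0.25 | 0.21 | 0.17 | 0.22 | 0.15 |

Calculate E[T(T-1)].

E[T(T-1)] = Σ t(t-1)·P(T=t)
 = 0·0.25 + 12·0.21 + 42·0.17 + 72·0.22 + 90·0.15
 = 0 + 2.52 + 7.14 + 15.84 + 13.5
 = 39

39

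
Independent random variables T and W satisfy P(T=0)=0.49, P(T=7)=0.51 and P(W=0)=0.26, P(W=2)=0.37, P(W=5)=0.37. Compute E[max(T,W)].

4.8391

E[max(T,W)] = Σ_t Σ_w max(t,w) · P(T=t)P(W=w)
 = 0·0.1274 + 2·0.1813 + 5·0.1813 + 7·0.1326 + 7·0.1887 + 7·0.1887
 = 0 + 0.3626 + 0.9065 + 0.9282 + 1.3209 + 1.3209
 = 4.8391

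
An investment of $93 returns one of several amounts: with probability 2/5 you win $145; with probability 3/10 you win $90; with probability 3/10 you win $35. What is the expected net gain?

2.5

E[payout] = 145·2/5 + 90·3/10 + 35·3/10
 = 58 + 27 + 21/2
 = 191/2
Net = 191/2 - 93 = 5/2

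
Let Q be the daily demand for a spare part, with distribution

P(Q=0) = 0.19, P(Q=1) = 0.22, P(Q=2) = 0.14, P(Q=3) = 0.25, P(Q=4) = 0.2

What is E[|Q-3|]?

1.35

E[|Q-3|] = Σ |q-3|·P(Q=q)
 = 3·0.19 + 2·0.22 + 1·0.14 + 0·0.25 + 1·0.2
 = 0.57 + 0.44 + 0.14 + 0 + 0.2
 = 1.35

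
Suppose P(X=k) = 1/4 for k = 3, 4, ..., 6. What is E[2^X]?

E[2^X] = Σ 2^x·P(X=x)
 = 8·1/4 + 16·1/4 + 32·1/4 + 64·1/4
 = 2 + 4 + 8 + 16
 = 30

30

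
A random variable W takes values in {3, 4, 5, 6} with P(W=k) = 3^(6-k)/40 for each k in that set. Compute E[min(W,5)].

E[min(W,5)] = Σ min(w,5)·P(W=w)
 = 3·27/40 + 4·9/40 + 5·3/40 + 5·1/40
 = 81/40 + 9/10 + 3/8 + 1/8
 = 137/40

3.425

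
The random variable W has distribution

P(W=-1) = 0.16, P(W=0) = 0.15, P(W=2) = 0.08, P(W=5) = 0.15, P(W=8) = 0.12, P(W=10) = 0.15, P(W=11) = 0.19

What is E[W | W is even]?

P(W is even) = 0.15 + 0.08 + 0.12 + 0.15 = 0.5.
E[W | W is even] = [0·0.15 + 2·0.08 + 8·0.12 + 10·0.15] / 0.5
 = 2.62 / 0.5
 = 131/25

5.24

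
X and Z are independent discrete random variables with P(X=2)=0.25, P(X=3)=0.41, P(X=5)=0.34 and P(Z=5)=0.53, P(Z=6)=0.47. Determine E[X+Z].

E[X+Z] = Σ_x Σ_z (x+z) · P(X=x)P(Z=z)
 = 7·0.1325 + 8·0.1175 + 8·0.2173 + 9·0.1927 + 10·0.1802 + 11·0.1598
 = 0.9275 + 0.94 + 1.7384 + 1.7343 + 1.802 + 1.7578
 = 8.9

8.9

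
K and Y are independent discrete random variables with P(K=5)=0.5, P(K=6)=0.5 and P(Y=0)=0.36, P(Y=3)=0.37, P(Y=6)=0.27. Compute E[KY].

15.015

E[KY] = Σ_k Σ_y ky · P(K=k)P(Y=y)
 = 0·0.18 + 15·0.185 + 30·0.135 + 0·0.18 + 18·0.185 + 36·0.135
 = 0 + 2.775 + 4.05 + 0 + 3.33 + 4.86
 = 15.015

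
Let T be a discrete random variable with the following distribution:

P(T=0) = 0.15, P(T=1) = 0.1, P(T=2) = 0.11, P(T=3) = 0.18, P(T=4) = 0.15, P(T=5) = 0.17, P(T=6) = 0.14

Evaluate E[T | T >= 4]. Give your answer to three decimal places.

P(T >= 4) = 0.15 + 0.17 + 0.14 = 0.46.
E[T | T >= 4] = [4·0.15 + 5·0.17 + 6·0.14] / 0.46
 = 2.29 / 0.46
 = 229/46

4.978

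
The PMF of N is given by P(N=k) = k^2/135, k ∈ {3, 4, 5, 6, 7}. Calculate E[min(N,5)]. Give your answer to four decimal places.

4.7481

E[min(N,5)] = Σ min(n,5)·P(N=n)
 = 3·1/15 + 4·16/135 + 5·5/27 + 5·4/15 + 5·49/135
 = 1/5 + 64/135 + 25/27 + 4/3 + 49/27
 = 641/135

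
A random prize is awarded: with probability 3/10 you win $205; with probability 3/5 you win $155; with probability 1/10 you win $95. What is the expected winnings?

164

E[payout] = 205·3/10 + 155·3/5 + 95·1/10
 = 123/2 + 93 + 19/2
 = 164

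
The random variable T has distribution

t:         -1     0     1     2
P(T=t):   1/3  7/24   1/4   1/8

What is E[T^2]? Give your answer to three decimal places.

1.083

E[T^2] = Σ t^2·P(T=t)
 = 1·1/3 + 0·7/24 + 1·1/4 + 4·1/8
 = 1/3 + 0 + 1/4 + 1/2
 = 13/12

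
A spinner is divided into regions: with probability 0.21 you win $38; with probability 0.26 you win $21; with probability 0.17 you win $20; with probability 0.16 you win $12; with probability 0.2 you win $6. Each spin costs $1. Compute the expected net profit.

E[payout] = 38·0.21 + 21·0.26 + 20·0.17 + 12·0.16 + 6·0.2
 = 7.98 + 5.46 + 3.4 + 1.92 + 1.2
 = 19.96
Net = 19.96 - 1 = 18.96

18.96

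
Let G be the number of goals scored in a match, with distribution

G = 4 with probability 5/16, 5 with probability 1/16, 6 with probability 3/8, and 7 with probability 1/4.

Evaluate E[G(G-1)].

E[G(G-1)] = Σ g(g-1)·P(G=g)
 = 12·5/16 + 20·1/16 + 30·3/8 + 42·1/4
 = 15/4 + 5/4 + 45/4 + 21/2
 = 107/4

26.75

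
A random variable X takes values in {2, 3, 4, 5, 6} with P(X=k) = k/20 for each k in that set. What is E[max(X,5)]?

5.3

E[max(X,5)] = Σ max(x,5)·P(X=x)
 = 5·1/10 + 5·3/20 + 5·1/5 + 5·1/4 + 6·3/10
 = 1/2 + 3/4 + 1 + 5/4 + 9/5
 = 53/10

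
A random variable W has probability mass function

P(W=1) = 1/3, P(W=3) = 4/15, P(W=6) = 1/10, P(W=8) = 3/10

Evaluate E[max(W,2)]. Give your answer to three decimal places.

4.467

E[max(W,2)] = Σ max(w,2)·P(W=w)
 = 2·1/3 + 3·4/15 + 6·1/10 + 8·3/10
 = 2/3 + 4/5 + 3/5 + 12/5
 = 67/15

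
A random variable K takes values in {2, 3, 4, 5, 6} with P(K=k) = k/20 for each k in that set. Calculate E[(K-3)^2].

4

E[(K-3)^2] = Σ (k-3)^2·P(K=k)
 = 1·1/10 + 0·3/20 + 1·1/5 + 4·1/4 + 9·3/10
 = 1/10 + 0 + 1/5 + 1 + 27/10
 = 4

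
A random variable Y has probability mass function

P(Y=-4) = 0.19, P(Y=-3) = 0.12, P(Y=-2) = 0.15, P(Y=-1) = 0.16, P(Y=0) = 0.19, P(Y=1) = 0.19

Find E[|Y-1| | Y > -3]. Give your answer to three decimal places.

P(Y > -3) = 0.15 + 0.16 + 0.19 + 0.19 = 0.69.
E[|Y-1| | Y > -3] = [3·0.15 + 2·0.16 + 1·0.19 + 0·0.19] / 0.69
 = 0.96 / 0.69
 = 32/23

1.391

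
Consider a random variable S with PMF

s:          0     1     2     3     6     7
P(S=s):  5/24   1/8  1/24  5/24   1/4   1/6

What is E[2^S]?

39.625

E[2^S] = Σ 2^s·P(S=s)
 = 1·5/24 + 2·1/8 + 4·1/24 + 8·5/24 + 64·1/4 + 128·1/6
 = 5/24 + 1/4 + 1/6 + 5/3 + 16 + 64/3
 = 317/8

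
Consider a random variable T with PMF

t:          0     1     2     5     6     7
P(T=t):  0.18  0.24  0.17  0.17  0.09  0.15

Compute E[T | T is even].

2

P(T is even) = 0.18 + 0.17 + 0.09 = 0.44.
E[T | T is even] = [0·0.18 + 2·0.17 + 6·0.09] / 0.44
 = 0.88 / 0.44
 = 2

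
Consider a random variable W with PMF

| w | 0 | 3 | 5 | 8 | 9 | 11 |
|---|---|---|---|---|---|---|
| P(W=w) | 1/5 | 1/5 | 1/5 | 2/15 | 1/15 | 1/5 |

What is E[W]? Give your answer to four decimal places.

5.4667

E[W] = Σ w·P(W=w)
 = 0·1/5 + 3·1/5 + 5·1/5 + 8·2/15 + 9·1/15 + 11·1/5
 = 0 + 3/5 + 1 + 16/15 + 3/5 + 11/5
 = 82/15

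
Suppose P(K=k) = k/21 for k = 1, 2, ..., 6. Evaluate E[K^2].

E[K^2] = Σ k^2·P(K=k)
 = 1·1/21 + 4·2/21 + 9·1/7 + 16·4/21 + 25·5/21 + 36·2/7
 = 1/21 + 8/21 + 9/7 + 64/21 + 125/21 + 72/7
 = 21

21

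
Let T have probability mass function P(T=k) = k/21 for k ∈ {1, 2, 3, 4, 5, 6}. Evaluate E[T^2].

E[T^2] = Σ t^2·P(T=t)
 = 1·1/21 + 4·2/21 + 9·1/7 + 16·4/21 + 25·5/21 + 36·2/7
 = 1/21 + 8/21 + 9/7 + 64/21 + 125/21 + 72/7
 = 21

21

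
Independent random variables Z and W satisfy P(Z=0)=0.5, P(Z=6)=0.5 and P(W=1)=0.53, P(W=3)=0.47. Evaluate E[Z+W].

E[Z+W] = Σ_z Σ_w (z+w) · P(Z=z)P(W=w)
 = 1·0.265 + 3·0.235 + 7·0.265 + 9·0.235
 = 0.265 + 0.705 + 1.855 + 2.115
 = 4.94

4.94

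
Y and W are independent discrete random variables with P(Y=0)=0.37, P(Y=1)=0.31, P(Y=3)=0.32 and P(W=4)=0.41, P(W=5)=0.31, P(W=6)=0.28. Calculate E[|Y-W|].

3.6

E[|Y-W|] = Σ_y Σ_w |y-w| · P(Y=y)P(W=w)
 = 4·0.1517 + 5·0.1147 + 6·0.1036 + 3·0.1271 + 4·0.0961 + 5·0.0868 + 1·0.1312 + 2·0.0992 + 3·0.0896
 = 0.6068 + 0.5735 + 0.6216 + 0.3813 + 0.3844 + 0.434 + 0.1312 + 0.1984 + 0.2688
 = 3.6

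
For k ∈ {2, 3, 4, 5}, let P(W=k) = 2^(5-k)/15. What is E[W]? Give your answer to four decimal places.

E[W] = Σ w·P(W=w)
 = 2·8/15 + 3·4/15 + 4·2/15 + 5·1/15
 = 16/15 + 4/5 + 8/15 + 1/3
 = 41/15

2.7333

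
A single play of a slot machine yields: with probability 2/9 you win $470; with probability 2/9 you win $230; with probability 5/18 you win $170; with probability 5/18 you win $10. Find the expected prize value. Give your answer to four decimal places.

E[payout] = 470·2/9 + 230·2/9 + 170·5/18 + 10·5/18
 = 940/9 + 460/9 + 425/9 + 25/9
 = 1850/9

205.5556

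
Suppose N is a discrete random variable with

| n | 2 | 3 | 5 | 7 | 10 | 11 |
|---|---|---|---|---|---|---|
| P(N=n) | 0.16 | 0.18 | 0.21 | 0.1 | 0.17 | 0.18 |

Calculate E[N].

E[N] = Σ n·P(N=n)
 = 2·0.16 + 3·0.18 + 5·0.21 + 7·0.1 + 10·0.17 + 11·0.18
 = 0.32 + 0.54 + 1.05 + 0.7 + 1.7 + 1.98
 = 6.29

6.29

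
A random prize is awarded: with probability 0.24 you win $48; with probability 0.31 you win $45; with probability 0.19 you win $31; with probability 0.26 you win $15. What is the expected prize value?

35.26

E[payout] = 48·0.24 + 45·0.31 + 31·0.19 + 15·0.26
 = 11.52 + 13.95 + 5.89 + 3.9
 = 35.26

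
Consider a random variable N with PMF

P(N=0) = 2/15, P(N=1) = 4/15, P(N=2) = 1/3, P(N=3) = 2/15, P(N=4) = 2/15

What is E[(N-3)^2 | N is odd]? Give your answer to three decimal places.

P(N is odd) = 4/15 + 2/15 = 2/5.
E[(N-3)^2 | N is odd] = [4·4/15 + 0·2/15] / (2/5)
 = 16/15 / (2/5)
 = 8/3

2.667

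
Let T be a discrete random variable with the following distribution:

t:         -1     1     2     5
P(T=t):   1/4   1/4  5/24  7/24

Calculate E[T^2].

E[T^2] = Σ t^2·P(T=t)
 = 1·1/4 + 1·1/4 + 4·5/24 + 25·7/24
 = 1/4 + 1/4 + 5/6 + 175/24
 = 69/8

8.625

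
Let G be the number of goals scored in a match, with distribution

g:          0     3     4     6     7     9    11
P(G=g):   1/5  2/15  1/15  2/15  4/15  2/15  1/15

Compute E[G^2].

E[G^2] = Σ g^2·P(G=g)
 = 0·1/5 + 9·2/15 + 16·1/15 + 36·2/15 + 49·4/15 + 81·2/15 + 121·1/15
 = 0 + 6/5 + 16/15 + 24/5 + 196/15 + 54/5 + 121/15
 = 39

39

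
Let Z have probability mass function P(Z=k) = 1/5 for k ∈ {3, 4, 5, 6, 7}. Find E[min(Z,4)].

3.8

E[min(Z,4)] = Σ min(z,4)·P(Z=z)
 = 3·1/5 + 4·1/5 + 4·1/5 + 4·1/5 + 4·1/5
 = 3/5 + 4/5 + 4/5 + 4/5 + 4/5
 = 19/5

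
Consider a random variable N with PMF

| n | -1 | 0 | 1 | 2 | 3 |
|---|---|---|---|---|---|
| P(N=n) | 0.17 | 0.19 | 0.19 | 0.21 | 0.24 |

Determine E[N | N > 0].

2.078125

P(N > 0) = 0.19 + 0.21 + 0.24 = 0.64.
E[N | N > 0] = [1·0.19 + 2·0.21 + 3·0.24] / 0.64
 = 1.33 / 0.64
 = 133/64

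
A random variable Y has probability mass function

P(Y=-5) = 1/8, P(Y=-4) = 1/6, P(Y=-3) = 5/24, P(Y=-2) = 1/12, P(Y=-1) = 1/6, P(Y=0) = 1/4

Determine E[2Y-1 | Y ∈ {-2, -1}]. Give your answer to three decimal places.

P(Y ∈ {-2, -1}) = 1/12 + 1/6 = 1/4.
E[2Y-1 | Y ∈ {-2, -1}] = [(-5)·1/12 + (-3)·1/6] / (1/4)
 = -11/12 / (1/4)
 = -11/3

-3.667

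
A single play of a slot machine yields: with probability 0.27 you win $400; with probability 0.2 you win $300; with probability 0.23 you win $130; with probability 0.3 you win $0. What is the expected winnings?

E[payout] = 400·0.27 + 300·0.2 + 130·0.23 + 0·0.3
 = 108 + 60 + 29.9 + 0
 = 197.9

197.9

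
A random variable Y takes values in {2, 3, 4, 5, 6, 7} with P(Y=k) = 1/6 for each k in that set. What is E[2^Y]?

42

E[2^Y] = Σ 2^y·P(Y=y)
 = 4·1/6 + 8·1/6 + 16·1/6 + 32·1/6 + 64·1/6 + 128·1/6
 = 2/3 + 4/3 + 8/3 + 16/3 + 32/3 + 64/3
 = 42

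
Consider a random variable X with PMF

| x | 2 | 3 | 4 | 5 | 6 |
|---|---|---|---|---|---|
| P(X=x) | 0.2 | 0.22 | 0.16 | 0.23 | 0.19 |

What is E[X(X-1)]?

13.94

E[X(X-1)] = Σ x(x-1)·P(X=x)
 = 2·0.2 + 6·0.22 + 12·0.16 + 20·0.23 + 30·0.19
 = 0.4 + 1.32 + 1.92 + 4.6 + 5.7
 = 13.94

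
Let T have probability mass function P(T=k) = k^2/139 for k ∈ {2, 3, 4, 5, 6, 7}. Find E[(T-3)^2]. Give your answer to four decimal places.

8.8345

E[(T-3)^2] = Σ (t-3)^2·P(T=t)
 = 1·4/139 + 0·9/139 + 1·16/139 + 4·25/139 + 9·36/139 + 16·49/139
 = 4/139 + 0 + 16/139 + 100/139 + 324/139 + 784/139
 = 1228/139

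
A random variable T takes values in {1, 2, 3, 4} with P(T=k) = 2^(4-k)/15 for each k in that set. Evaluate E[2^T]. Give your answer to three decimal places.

4.267

E[2^T] = Σ 2^t·P(T=t)
 = 2·8/15 + 4·4/15 + 8·2/15 + 16·1/15
 = 16/15 + 16/15 + 16/15 + 16/15
 = 64/15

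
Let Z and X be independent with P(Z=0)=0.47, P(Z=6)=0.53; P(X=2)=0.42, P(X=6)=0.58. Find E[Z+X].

7.5

E[Z+X] = Σ_z Σ_x (z+x) · P(Z=z)P(X=x)
 = 2·0.1974 + 6·0.2726 + 8·0.2226 + 12·0.3074
 = 0.3948 + 1.6356 + 1.7808 + 3.6888
 = 7.5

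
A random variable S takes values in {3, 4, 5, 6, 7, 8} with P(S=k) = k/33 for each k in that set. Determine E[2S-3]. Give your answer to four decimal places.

E[2S-3] = Σ (2s-3)·P(S=s)
 = 3·1/11 + 5·4/33 + 7·5/33 + 9·2/11 + 11·7/33 + 13·8/33
 = 3/11 + 20/33 + 35/33 + 18/11 + 7/3 + 104/33
 = 299/33

9.0606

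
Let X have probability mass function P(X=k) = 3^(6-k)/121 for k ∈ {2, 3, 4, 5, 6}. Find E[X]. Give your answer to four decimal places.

2.4793

E[X] = Σ x·P(X=x)
 = 2·81/121 + 3·27/121 + 4·9/121 + 5·3/121 + 6·1/121
 = 162/121 + 81/121 + 36/121 + 15/121 + 6/121
 = 300/121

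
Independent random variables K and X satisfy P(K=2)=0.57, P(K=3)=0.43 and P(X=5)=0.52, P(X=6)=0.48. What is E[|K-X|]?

3.05

E[|K-X|] = Σ_k Σ_x |k-x| · P(K=k)P(X=x)
 = 3·0.2964 + 4·0.2736 + 2·0.2236 + 3·0.2064
 = 0.8892 + 1.0944 + 0.4472 + 0.6192
 = 3.05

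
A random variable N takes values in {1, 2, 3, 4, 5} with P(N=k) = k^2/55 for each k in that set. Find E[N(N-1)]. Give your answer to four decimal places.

E[N(N-1)] = Σ n(n-1)·P(N=n)
 = 0·1/55 + 2·4/55 + 6·9/55 + 12·16/55 + 20·5/11
 = 0 + 8/55 + 54/55 + 192/55 + 100/11
 = 754/55

13.7091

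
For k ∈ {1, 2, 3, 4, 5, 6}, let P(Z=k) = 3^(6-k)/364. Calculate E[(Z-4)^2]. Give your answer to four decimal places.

E[(Z-4)^2] = Σ (z-4)^2·P(Z=z)
 = 9·243/364 + 4·81/364 + 1·27/364 + 0·9/364 + 1·3/364 + 4·1/364
 = 2187/364 + 81/91 + 27/364 + 0 + 3/364 + 1/91
 = 2545/364

6.9918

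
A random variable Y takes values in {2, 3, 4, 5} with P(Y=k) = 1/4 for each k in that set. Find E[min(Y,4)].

3.25

E[min(Y,4)] = Σ min(y,4)·P(Y=y)
 = 2·1/4 + 3·1/4 + 4·1/4 + 4·1/4
 = 1/2 + 3/4 + 1 + 1
 = 13/4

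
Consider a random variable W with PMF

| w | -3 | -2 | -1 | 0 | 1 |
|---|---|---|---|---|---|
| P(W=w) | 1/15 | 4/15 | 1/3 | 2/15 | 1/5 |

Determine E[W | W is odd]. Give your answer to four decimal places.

-0.5556

P(W is odd) = 1/15 + 1/3 + 1/5 = 3/5.
E[W | W is odd] = [(-3)·1/15 + (-1)·1/3 + 1·1/5] / (3/5)
 = -1/3 / (3/5)
 = -5/9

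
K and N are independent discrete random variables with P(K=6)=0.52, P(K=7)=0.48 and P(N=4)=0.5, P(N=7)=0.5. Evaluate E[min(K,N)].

E[min(K,N)] = Σ_k Σ_n min(k,n) · P(K=k)P(N=n)
 = 4·0.26 + 6·0.26 + 4·0.24 + 7·0.24
 = 1.04 + 1.56 + 0.96 + 1.68
 = 5.24

5.24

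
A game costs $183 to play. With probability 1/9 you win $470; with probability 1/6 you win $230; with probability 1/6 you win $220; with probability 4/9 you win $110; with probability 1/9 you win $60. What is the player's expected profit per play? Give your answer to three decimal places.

-0.222

E[payout] = 470·1/9 + 230·1/6 + 220·1/6 + 110·4/9 + 60·1/9
 = 470/9 + 115/3 + 110/3 + 440/9 + 20/3
 = 1645/9
Net = 1645/9 - 183 = -2/9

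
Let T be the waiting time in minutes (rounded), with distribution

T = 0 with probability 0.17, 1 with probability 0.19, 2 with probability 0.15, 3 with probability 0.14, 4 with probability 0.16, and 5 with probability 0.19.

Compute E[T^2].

9.36

E[T^2] = Σ t^2·P(T=t)
 = 0·0.17 + 1·0.19 + 4·0.15 + 9·0.14 + 16·0.16 + 25·0.19
 = 0 + 0.19 + 0.6 + 1.26 + 2.56 + 4.75
 = 9.36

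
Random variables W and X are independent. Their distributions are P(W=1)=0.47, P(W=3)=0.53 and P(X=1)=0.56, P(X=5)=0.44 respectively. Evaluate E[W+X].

E[W+X] = Σ_w Σ_x (w+x) · P(W=w)P(X=x)
 = 2·0.2632 + 6·0.2068 + 4·0.2968 + 8·0.2332
 = 0.5264 + 1.2408 + 1.1872 + 1.8656
 = 4.82

4.82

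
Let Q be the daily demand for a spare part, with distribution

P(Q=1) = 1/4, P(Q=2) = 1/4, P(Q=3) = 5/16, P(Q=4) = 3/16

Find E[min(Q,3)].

2.25

E[min(Q,3)] = Σ min(q,3)·P(Q=q)
 = 1·1/4 + 2·1/4 + 3·5/16 + 3·3/16
 = 1/4 + 1/2 + 15/16 + 9/16
 = 9/4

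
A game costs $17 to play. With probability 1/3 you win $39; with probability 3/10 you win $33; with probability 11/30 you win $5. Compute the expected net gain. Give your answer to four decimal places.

7.7333

E[payout] = 39·1/3 + 33·3/10 + 5·11/30
 = 13 + 99/10 + 11/6
 = 371/15
Net = 371/15 - 17 = 116/15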